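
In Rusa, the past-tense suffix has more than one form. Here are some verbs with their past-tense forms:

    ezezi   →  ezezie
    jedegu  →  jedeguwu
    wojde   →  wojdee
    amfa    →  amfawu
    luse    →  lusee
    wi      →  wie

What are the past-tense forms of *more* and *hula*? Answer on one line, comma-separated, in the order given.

moree, hulawu

Looking at the last vowel of each stem: -e when the last vowel of the stem is a front vowel (*ezezi*, *wojde*, *luse*, *wi*); -wu when the last vowel of the stem is a back vowel (*jedegu*, *amfa*).
The last vowel of *more* is /e/, which is a front vowel, so the suffix is -e, giving *moree*.
Since the last vowel of *hula* is /a/ (a back vowel), it takes -wu, giving *hulawu*.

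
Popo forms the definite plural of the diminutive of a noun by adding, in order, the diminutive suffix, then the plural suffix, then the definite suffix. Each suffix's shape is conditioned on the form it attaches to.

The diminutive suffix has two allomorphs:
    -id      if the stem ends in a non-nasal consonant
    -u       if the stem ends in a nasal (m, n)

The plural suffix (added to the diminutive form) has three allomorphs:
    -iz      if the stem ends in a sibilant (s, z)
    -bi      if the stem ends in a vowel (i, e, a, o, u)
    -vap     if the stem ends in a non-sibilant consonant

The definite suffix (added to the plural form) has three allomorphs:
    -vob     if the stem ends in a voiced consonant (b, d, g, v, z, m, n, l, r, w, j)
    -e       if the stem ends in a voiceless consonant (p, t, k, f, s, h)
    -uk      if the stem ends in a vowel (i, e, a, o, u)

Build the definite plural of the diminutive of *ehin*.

ehinubiuk

Since the final consonant of *ehin* is /n/ (a nasal), it takes -u, giving *ehinu*.
The diminutive form *ehinu*: final sound = /u/, a vowel → -bi → *ehinubi*.
The plural form *ehinubi*: final sound = /i/, a vowel → -uk → *ehinubiuk*.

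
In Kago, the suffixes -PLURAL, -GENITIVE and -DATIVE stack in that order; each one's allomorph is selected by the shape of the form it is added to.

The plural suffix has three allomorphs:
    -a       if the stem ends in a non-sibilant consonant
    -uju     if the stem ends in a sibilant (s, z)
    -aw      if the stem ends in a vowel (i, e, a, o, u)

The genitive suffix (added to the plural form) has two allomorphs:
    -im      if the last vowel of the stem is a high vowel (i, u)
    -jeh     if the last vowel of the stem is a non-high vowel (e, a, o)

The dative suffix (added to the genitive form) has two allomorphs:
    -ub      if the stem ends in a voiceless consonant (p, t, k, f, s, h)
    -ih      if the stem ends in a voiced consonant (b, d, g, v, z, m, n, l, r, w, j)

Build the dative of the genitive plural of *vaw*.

*vaw*: final sound = /w/, a non-sibilant consonant → -a → *vawa*.
The plural form *vawa*: last vowel = /a/, a non-high vowel → -jeh → *vawajeh*.
The genitive form *vawajeh*: final consonant = /h/, voiceless → -ub → *vawajehub*.

vawajehub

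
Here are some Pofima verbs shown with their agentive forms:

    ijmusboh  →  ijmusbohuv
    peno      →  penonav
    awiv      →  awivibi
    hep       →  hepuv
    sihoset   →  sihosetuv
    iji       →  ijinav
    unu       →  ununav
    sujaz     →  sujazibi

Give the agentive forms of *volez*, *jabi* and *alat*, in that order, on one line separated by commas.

volezibi, jabinav, alatuv

The suffix is conditioned by the final sound: -uv when the stem ends in a voiceless consonant (*ijmusboh*, *hep*, *sihoset*); -ibi when the stem ends in a voiced consonant (*awiv*, *sujaz*); -nav when the stem ends in a vowel (*peno*, *iji*, *unu*).
The final sound of *volez* is /z/, which is a voiced consonant, so the suffix is -ibi, giving *volezibi*.
Since the final sound of *jabi* is /i/ (a vowel), it takes -nav, giving *jabinav*.
*alat*: final sound = /t/, a voiceless consonant → -uv → *alatuv*.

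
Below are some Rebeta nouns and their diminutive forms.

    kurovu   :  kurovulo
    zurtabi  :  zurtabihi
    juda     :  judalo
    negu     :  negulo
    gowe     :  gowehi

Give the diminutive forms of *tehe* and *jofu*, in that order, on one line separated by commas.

The alternation tracks the last vowel of the stem — -hi when the last vowel of the stem is a front vowel (*zurtabi*, *gowe*); -lo when the last vowel of the stem is a back vowel (*kurovu*, *juda*, *negu*).
Since the last vowel of *tehe* is /e/ (a front vowel), it takes -hi, giving *tehehi*.
Since the last vowel of *jofu* is /u/ (a back vowel), it takes -lo, giving *jofulo*.

tehehi, jofulo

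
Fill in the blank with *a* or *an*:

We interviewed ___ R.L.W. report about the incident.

The indefinite article is chosen by the initial *sound* of the following word, not its spelling.
The initialism *R.L.W.* is read letter by letter; the first letter, R, is pronounced /ɑr/, which begins with a vowel sound.
So the article is *an*: We interviewed an R.L.W. report about the incident.

an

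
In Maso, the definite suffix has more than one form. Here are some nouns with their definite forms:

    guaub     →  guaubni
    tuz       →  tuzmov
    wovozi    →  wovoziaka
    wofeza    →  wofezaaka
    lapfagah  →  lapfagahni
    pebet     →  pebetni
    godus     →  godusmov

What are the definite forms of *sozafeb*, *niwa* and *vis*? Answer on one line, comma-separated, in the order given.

The alternation tracks the final sound of the stem — -mov when the stem ends in a sibilant (*tuz*, *godus*); -ni when the stem ends in a non-sibilant consonant (*guaub*, *lapfagah*, *pebet*); -aka when the stem ends in a vowel (*wovozi*, *wofeza*).
*sozafeb* — final sound /b/ (a non-sibilant consonant) → -ni → *sozafebni*.
The final sound of *niwa* is /a/, which is a vowel, so the suffix is -aka, giving *niwaaka*.
The final sound of *vis* is /s/, which is a sibilant, so the suffix is -mov, giving *vismov*.

sozafebni, niwaaka, vismov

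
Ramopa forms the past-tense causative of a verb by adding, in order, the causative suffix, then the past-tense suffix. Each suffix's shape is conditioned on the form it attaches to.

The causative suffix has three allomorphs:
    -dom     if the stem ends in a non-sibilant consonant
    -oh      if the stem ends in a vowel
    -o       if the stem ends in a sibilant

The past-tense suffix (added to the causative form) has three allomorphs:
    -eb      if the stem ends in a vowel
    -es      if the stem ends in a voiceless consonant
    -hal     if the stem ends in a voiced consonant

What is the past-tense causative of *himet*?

The final sound of *himet* is /t/, which is a non-sibilant consonant, so the causative suffix is -dom, giving *himetdom*.
The causative form *himetdom* — final sound /m/ (a voiced consonant) → -hal → *himetdomhal*.

himetdomhal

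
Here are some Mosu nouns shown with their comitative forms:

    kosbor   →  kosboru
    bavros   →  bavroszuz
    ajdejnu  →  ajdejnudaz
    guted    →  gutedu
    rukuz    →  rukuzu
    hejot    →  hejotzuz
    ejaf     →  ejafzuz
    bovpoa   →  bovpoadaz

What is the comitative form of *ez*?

The suffix is conditioned by the final sound: -zuz when the stem ends in a voiceless consonant (*bavros*, *hejot*, *ejaf*); -u when the stem ends in a voiced consonant (*kosbor*, *guted*, *rukuz*); -daz when the stem ends in a vowel (*ajdejnu*, *bovpoa*).
*ez*: final sound = /z/, a voiced consonant → -u → *ezu*.

ezu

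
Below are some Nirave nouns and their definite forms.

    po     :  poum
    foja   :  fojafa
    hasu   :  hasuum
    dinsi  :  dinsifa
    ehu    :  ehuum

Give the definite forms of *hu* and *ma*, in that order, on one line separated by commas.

The suffix is conditioned by the last vowel: -um when the last vowel of the stem is a rounded vowel (*po*, *hasu*, *ehu*); -fa when the last vowel of the stem is an unrounded vowel (*foja*, *dinsi*).
*hu* — last vowel /u/ (a rounded vowel) → -um → *huum*.
*ma*: last vowel = /a/, an unrounded vowel → -fa → *mafa*.

huum, mafa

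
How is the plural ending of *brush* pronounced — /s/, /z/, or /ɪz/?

/ɪz/

The stem *brush* ends in a sibilant (/s, z, ʃ, ʒ, tʃ, dʒ/).
The plural suffix surfaces as /ɪz/ after sibilants, /s/ after other voiceless consonants, and /z/ after other voiced sounds.
So the plural -s on *brush* is pronounced /ɪz/.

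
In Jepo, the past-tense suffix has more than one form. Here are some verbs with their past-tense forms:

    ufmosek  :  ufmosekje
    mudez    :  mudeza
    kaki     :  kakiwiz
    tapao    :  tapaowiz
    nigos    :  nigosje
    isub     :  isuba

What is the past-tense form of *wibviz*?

wibviza

The suffix is conditioned by the final sound: -je when the stem ends in a voiceless consonant (*ufmosek*, *nigos*); -a when the stem ends in a voiced consonant (*mudez*, *isub*); -wiz when the stem ends in a vowel (*kaki*, *tapao*).
*wibviz* — final sound /z/ (a voiced consonant) → -a → *wibviza*.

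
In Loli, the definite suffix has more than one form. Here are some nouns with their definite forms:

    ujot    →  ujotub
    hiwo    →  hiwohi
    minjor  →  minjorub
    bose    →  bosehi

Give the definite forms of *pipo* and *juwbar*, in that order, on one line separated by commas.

pipohi, juwbarub

The alternation tracks the final sound of the stem — -ub when the stem ends in a consonant (*ujot*, *minjor*); -hi when the stem ends in a vowel (*hiwo*, *bose*).
*pipo* — final sound /o/ (a vowel) → -hi → *pipohi*.
*juwbar* — final sound /r/ (a consonant) → -ub → *juwbarub*.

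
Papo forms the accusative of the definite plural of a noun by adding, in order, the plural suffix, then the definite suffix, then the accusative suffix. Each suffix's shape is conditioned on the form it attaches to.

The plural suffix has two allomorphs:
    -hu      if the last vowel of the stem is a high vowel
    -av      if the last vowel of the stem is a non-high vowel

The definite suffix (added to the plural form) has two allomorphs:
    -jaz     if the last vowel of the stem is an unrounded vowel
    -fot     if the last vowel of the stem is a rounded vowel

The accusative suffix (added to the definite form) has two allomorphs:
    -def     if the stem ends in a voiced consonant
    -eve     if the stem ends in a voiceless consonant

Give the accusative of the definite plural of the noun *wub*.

*wub*: last vowel = /u/, a high vowel → -hu → *wubhu*.
The plural form *wubhu* — last vowel /u/ (a rounded vowel) → -fot → *wubhufot*.
Since the final consonant of the definite form *wubhufot* is /t/ (voiceless), it takes -eve, giving *wubhufoteve*.

wubhufoteve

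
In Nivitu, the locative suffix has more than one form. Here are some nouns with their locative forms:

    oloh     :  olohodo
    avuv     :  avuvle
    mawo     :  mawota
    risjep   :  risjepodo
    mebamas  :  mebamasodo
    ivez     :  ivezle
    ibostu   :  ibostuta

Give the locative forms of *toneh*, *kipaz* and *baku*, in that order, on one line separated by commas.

The alternation tracks the final sound of the stem — -odo when the stem ends in a voiceless consonant (*oloh*, *risjep*, *mebamas*); -le when the stem ends in a voiced consonant (*avuv*, *ivez*); -ta when the stem ends in a vowel (*mawo*, *ibostu*).
*toneh* — final sound /h/ (a voiceless consonant) → -odo → *tonehodo*.
The final sound of *kipaz* is /z/, which is a voiced consonant, so the suffix is -le, giving *kipazle*.
Since the final sound of *baku* is /u/ (a vowel), it takes -ta, giving *bakuta*.

tonehodo, kipazle, bakuta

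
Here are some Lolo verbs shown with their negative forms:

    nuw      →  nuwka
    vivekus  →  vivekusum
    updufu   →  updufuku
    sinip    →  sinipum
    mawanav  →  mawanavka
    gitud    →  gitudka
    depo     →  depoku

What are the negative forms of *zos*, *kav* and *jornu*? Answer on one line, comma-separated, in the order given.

zosum, kavka, jornuku

The pattern is voicing of the final sound: -um when the stem ends in a voiceless consonant (*vivekus*, *sinip*); -ka when the stem ends in a voiced consonant (*nuw*, *mawanav*, *gitud*); -ku when the stem ends in a vowel (*updufu*, *depo*).
Since the final sound of *zos* is /s/ (a voiceless consonant), it takes -um, giving *zosum*.
Since the final sound of *kav* is /v/ (a voiced consonant), it takes -ka, giving *kavka*.
Since the final sound of *jornu* is /u/ (a vowel), it takes -ku, giving *jornuku*.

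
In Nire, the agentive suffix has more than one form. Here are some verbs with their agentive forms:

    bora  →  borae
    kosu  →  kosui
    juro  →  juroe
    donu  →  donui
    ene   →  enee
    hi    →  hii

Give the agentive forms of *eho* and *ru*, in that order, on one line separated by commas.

The pattern is height harmony: -i when the last vowel of the stem is a high vowel (*kosu*, *donu*, *hi*); -e when the last vowel of the stem is a non-high vowel (*bora*, *juro*, *ene*).
Since the last vowel of *eho* is /o/ (a non-high vowel), it takes -e, giving *ehoe*.
Since the last vowel of *ru* is /u/ (a high vowel), it takes -i, giving *rui*.

ehoe, rui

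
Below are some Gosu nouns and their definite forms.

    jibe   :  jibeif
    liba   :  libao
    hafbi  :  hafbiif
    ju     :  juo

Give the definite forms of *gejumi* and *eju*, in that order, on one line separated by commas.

The alternation tracks the last vowel of the stem — -if when the last vowel of the stem is a front vowel (*jibe*, *hafbi*); -o when the last vowel of the stem is a back vowel (*liba*, *ju*).
*gejumi*: last vowel = /i/, a front vowel → -if → *gejumiif*.
The last vowel of *eju* is /u/, which is a back vowel, so the suffix is -o, giving *ejuo*.

gejumiif, ejuo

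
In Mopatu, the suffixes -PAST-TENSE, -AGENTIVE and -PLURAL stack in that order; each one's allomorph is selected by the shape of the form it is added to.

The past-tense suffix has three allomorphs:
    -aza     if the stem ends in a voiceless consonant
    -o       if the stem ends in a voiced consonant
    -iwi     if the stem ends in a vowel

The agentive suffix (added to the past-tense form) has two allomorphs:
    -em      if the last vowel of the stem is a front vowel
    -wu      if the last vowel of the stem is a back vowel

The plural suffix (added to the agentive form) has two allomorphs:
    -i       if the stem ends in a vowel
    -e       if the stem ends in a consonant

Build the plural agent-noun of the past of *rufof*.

rufofazawui

*rufof* — final sound /f/ (a voiceless consonant) → -aza → *rufofaza*.
The past-tense form *rufofaza* — last vowel /a/ (a back vowel) → -wu → *rufofazawu*.
The final sound of the agentive form *rufofazawu* is /u/, which is a vowel, so the plural suffix is -i, giving *rufofazawui*.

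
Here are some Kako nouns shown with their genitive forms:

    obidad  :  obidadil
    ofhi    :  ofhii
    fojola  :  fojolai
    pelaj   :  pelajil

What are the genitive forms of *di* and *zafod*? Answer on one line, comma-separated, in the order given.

dii, zafodil

The alternation tracks the final sound of the stem — -il when the stem ends in a consonant (*obidad*, *pelaj*); -i when the stem ends in a vowel (*ofhi*, *fojola*).
*di*: final sound = /i/, a vowel → -i → *dii*.
*zafod* — final sound /d/ (a consonant) → -il → *zafodil*.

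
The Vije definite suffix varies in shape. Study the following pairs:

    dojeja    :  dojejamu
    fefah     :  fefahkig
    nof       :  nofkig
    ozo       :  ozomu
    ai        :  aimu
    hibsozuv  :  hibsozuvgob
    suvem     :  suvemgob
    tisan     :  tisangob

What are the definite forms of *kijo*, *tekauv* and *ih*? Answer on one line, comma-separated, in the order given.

kijomu, tekauvgob, ihkig

The pattern is voicing of the final sound: -kig when the stem ends in a voiceless consonant (*fefah*, *nof*); -gob when the stem ends in a voiced consonant (*hibsozuv*, *suvem*, *tisan*); -mu when the stem ends in a vowel (*dojeja*, *ozo*, *ai*).
Since the final sound of *kijo* is /o/ (a vowel), it takes -mu, giving *kijomu*.
*tekauv*: final sound = /v/, a voiced consonant → -gob → *tekauvgob*.
*ih*: final sound = /h/, a voiceless consonant → -kig → *ihkig*.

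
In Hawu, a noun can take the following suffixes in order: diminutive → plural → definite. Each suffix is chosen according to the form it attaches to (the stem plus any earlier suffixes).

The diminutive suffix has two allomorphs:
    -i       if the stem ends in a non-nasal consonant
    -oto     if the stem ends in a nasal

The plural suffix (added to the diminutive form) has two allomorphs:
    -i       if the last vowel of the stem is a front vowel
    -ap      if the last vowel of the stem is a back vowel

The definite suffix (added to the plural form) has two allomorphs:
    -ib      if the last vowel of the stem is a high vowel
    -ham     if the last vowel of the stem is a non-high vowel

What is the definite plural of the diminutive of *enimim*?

*enimim* — final consonant /m/ (a nasal) → -oto → *enimimoto*.
Since the last vowel of the diminutive form *enimimoto* is /o/ (a back vowel), it takes -ap, giving *enimimotoap*.
The plural form *enimimotoap*: last vowel = /a/, a non-high vowel → -ham → *enimimotoapham*.

enimimotoapham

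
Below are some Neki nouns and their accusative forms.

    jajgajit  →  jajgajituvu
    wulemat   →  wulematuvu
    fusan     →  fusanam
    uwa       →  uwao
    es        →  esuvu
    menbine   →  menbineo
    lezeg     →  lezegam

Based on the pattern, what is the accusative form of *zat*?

The alternation tracks the final sound of the stem — -uvu when the stem ends in a voiceless consonant (*jajgajit*, *wulemat*, *es*); -am when the stem ends in a voiced consonant (*fusan*, *lezeg*); -o when the stem ends in a vowel (*uwa*, *menbine*).
The final sound of *zat* is /t/, which is a voiceless consonant, so the suffix is -uvu, giving *zatuvu*.

zatuvu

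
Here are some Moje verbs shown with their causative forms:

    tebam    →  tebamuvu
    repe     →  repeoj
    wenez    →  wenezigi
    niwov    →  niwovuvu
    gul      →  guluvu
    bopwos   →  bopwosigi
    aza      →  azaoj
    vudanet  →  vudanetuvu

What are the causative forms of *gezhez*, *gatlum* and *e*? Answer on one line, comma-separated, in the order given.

gezhezigi, gatlumuvu, eoj

The alternation tracks the final sound of the stem — -igi when the stem ends in a sibilant (*wenez*, *bopwos*); -uvu when the stem ends in a non-sibilant consonant (*tebam*, *niwov*, *gul*, *vudanet*); -oj when the stem ends in a vowel (*repe*, *aza*).
*gezhez* — final sound /z/ (a sibilant) → -igi → *gezhezigi*.
*gatlum*: final sound = /m/, a non-sibilant consonant → -uvu → *gatlumuvu*.
The final sound of *e* is /e/, which is a vowel, so the suffix is -oj, giving *eoj*.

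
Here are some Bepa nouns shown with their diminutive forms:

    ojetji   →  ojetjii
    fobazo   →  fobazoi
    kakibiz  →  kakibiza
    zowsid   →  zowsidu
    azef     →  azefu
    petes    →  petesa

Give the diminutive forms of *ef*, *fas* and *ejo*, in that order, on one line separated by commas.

efu, fasa, ejoi

Looking at the final sound of each stem: -a when the stem ends in a sibilant (*kakibiz*, *petes*); -u when the stem ends in a non-sibilant consonant (*zowsid*, *azef*); -i when the stem ends in a vowel (*ojetji*, *fobazo*).
*ef*: final sound = /f/, a non-sibilant consonant → -u → *efu*.
Since the final sound of *fas* is /s/ (a sibilant), it takes -a, giving *fasa*.
The final sound of *ejo* is /o/, which is a vowel, so the suffix is -i, giving *ejoi*.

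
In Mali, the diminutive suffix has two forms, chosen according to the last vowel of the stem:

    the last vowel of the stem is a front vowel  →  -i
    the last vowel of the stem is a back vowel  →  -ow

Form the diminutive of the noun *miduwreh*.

miduwrehi

Since the last vowel of *miduwreh* is /e/ (a front vowel), it takes -i, giving *miduwrehi*.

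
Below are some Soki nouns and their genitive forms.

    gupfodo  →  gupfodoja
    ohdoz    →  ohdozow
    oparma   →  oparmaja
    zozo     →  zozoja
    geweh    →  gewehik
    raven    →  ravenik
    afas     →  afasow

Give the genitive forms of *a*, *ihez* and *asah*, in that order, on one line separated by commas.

The pattern is sibilance of the final sound: -ow when the stem ends in a sibilant (*ohdoz*, *afas*); -ik when the stem ends in a non-sibilant consonant (*geweh*, *raven*); -ja when the stem ends in a vowel (*gupfodo*, *oparma*, *zozo*).
The final sound of *a* is /a/, which is a vowel, so the suffix is -ja, giving *aja*.
The final sound of *ihez* is /z/, which is a sibilant, so the suffix is -ow, giving *ihezow*.
*asah* — final sound /h/ (a non-sibilant consonant) → -ik → *asahik*.

aja, ihezow, asahik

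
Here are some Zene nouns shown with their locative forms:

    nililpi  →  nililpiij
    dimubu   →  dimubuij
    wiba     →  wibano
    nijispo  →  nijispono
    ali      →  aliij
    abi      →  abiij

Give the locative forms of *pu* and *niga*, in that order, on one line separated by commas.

The suffix is conditioned by the last vowel: -ij when the last vowel of the stem is a high vowel (*nililpi*, *dimubu*, *ali*, *abi*); -no when the last vowel of the stem is a non-high vowel (*wiba*, *nijispo*).
*pu*: last vowel = /u/, a high vowel → -ij → *puij*.
The last vowel of *niga* is /a/, which is a non-high vowel, so the suffix is -no, giving *nigano*.

puij, nigano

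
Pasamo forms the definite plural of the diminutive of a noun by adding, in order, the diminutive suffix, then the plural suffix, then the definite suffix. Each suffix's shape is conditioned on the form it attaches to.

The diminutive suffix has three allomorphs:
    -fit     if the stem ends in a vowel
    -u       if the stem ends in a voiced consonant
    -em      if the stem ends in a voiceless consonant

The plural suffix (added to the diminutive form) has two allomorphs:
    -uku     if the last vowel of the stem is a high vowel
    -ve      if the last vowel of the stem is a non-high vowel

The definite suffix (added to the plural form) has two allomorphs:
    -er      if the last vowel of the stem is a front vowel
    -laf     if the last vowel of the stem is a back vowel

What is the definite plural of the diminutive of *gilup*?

Since the final sound of *gilup* is /p/ (a voiceless consonant), it takes -em, giving *gilupem*.
The last vowel of the diminutive form *gilupem* is /e/, which is a non-high vowel, so the plural suffix is -ve, giving *gilupemve*.
The plural form *gilupemve* — last vowel /e/ (a front vowel) → -er → *gilupemveer*.

gilupemveer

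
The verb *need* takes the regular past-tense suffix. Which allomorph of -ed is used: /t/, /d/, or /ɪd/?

/ɪd/

The stem *need* ends in /t/ or /d/.
The -ed suffix is realized as /ɪd/ after /t, d/; as /t/ after other voiceless consonants; and as /d/ after other voiced sounds.
So -ed on *need* is pronounced /ɪd/.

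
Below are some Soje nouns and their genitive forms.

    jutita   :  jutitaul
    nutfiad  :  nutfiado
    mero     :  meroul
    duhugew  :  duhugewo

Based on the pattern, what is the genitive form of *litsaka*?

litsakaul

Looking at the final sound of each stem: -o when the stem ends in a consonant (*nutfiad*, *duhugew*); -ul when the stem ends in a vowel (*jutita*, *mero*).
The final sound of *litsaka* is /a/, which is a vowel, so the suffix is -ul, giving *litsakaul*.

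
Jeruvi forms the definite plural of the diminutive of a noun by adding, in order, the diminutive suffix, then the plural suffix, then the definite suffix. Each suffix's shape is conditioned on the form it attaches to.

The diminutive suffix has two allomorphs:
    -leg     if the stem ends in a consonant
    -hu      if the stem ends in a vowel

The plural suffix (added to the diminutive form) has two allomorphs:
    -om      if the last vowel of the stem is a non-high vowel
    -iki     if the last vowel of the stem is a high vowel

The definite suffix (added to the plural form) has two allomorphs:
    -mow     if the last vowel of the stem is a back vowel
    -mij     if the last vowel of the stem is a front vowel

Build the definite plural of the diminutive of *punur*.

Since the final sound of *punur* is /r/ (a consonant), it takes -leg, giving *punurleg*.
The diminutive form *punurleg* — last vowel /e/ (a non-high vowel) → -om → *punurlegom*.
The plural form *punurlegom* — last vowel /o/ (a back vowel) → -mow → *punurlegommow*.

punurlegommow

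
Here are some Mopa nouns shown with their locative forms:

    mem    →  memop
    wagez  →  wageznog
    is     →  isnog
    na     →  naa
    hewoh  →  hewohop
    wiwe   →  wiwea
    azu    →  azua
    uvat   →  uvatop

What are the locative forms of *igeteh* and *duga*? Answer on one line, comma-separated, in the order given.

Looking at the final sound of each stem: -nog when the stem ends in a sibilant (*wagez*, *is*); -op when the stem ends in a non-sibilant consonant (*mem*, *hewoh*, *uvat*); -a when the stem ends in a vowel (*na*, *wiwe*, *azu*).
The final sound of *igeteh* is /h/, which is a non-sibilant consonant, so the suffix is -op, giving *igetehop*.
The final sound of *duga* is /a/, which is a vowel, so the suffix is -a, giving *dugaa*.

igetehop, dugaa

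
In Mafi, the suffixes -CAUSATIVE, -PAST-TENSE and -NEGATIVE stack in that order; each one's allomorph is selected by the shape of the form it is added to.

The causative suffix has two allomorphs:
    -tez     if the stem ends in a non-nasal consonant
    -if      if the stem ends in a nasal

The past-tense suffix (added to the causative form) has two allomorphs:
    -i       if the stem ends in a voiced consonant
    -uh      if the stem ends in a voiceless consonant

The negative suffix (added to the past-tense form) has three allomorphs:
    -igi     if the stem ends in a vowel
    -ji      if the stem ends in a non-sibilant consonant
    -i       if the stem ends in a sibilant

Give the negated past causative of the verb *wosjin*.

wosjinifuhji

Since the final consonant of *wosjin* is /n/ (a nasal), it takes -if, giving *wosjinif*.
The final consonant of the causative form *wosjinif* is /f/, which is voiceless, so the past-tense suffix is -uh, giving *wosjinifuh*.
The past-tense form *wosjinifuh* — final sound /h/ (a non-sibilant consonant) → -ji → *wosjinifuhji*.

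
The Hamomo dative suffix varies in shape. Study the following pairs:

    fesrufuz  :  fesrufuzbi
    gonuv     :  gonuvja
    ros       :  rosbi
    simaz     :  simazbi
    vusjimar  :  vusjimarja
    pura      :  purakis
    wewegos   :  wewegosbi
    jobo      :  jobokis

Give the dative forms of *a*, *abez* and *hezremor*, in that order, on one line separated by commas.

The suffix is conditioned by the final sound: -bi when the stem ends in a sibilant (*fesrufuz*, *ros*, *simaz*, *wewegos*); -ja when the stem ends in a non-sibilant consonant (*gonuv*, *vusjimar*); -kis when the stem ends in a vowel (*pura*, *jobo*).
*a* — final sound /a/ (a vowel) → -kis → *akis*.
*abez*: final sound = /z/, a sibilant → -bi → *abezbi*.
Since the final sound of *hezremor* is /r/ (a non-sibilant consonant), it takes -ja, giving *hezremorja*.

akis, abezbi, hezremorja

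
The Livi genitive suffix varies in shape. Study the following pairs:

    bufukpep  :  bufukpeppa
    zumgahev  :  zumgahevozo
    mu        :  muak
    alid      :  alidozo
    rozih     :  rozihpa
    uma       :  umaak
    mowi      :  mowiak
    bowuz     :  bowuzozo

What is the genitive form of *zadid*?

The suffix is conditioned by the final sound: -pa when the stem ends in a voiceless consonant (*bufukpep*, *rozih*); -ozo when the stem ends in a voiced consonant (*zumgahev*, *alid*, *bowuz*); -ak when the stem ends in a vowel (*mu*, *uma*, *mowi*).
*zadid*: final sound = /d/, a voiced consonant → -ozo → *zadidozo*.

zadidozo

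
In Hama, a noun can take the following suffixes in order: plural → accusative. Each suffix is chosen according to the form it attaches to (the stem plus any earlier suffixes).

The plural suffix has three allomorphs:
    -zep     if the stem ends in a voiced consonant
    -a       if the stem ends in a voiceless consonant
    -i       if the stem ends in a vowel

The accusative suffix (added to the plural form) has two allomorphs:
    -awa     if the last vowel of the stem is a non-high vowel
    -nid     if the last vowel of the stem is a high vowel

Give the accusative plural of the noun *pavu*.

pavuinid

*pavu*: final sound = /u/, a vowel → -i → *pavui*.
The plural form *pavui* — last vowel /i/ (a high vowel) → -nid → *pavuinid*.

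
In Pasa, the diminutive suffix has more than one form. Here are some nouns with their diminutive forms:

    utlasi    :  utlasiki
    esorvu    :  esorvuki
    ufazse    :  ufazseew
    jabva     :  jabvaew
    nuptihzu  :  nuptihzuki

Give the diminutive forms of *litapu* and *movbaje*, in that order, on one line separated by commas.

litapuki, movbajeew

The pattern is height harmony: -ki when the last vowel of the stem is a high vowel (*utlasi*, *esorvu*, *nuptihzu*); -ew when the last vowel of the stem is a non-high vowel (*ufazse*, *jabva*).
*litapu*: last vowel = /u/, a high vowel → -ki → *litapuki*.
The last vowel of *movbaje* is /e/, which is a non-high vowel, so the suffix is -ew, giving *movbajeew*.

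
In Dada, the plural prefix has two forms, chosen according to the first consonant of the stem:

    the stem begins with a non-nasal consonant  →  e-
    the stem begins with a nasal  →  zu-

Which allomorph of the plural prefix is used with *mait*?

zu-

*mait*: first consonant = /m/, a nasal → zu-.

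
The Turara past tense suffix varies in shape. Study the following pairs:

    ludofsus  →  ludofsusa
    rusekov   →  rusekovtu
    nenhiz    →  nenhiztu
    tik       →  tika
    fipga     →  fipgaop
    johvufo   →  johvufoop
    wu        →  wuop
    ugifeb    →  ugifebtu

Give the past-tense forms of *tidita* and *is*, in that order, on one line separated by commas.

tiditaop, isa

Looking at the final sound of each stem: -a when the stem ends in a voiceless consonant (*ludofsus*, *tik*); -tu when the stem ends in a voiced consonant (*rusekov*, *nenhiz*, *ugifeb*); -op when the stem ends in a vowel (*fipga*, *johvufo*, *wu*).
Since the final sound of *tidita* is /a/ (a vowel), it takes -op, giving *tiditaop*.
*is*: final sound = /s/, a voiceless consonant → -a → *isa*.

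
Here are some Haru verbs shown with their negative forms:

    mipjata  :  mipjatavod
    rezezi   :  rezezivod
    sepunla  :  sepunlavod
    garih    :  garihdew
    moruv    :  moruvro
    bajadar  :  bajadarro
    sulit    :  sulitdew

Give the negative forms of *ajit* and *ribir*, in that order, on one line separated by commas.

ajitdew, ribirro

Looking at the final sound of each stem: -dew when the stem ends in a voiceless consonant (*garih*, *sulit*); -ro when the stem ends in a voiced consonant (*moruv*, *bajadar*); -vod when the stem ends in a vowel (*mipjata*, *rezezi*, *sepunla*).
The final sound of *ajit* is /t/, which is a voiceless consonant, so the suffix is -dew, giving *ajitdew*.
The final sound of *ribir* is /r/, which is a voiced consonant, so the suffix is -ro, giving *ribirro*.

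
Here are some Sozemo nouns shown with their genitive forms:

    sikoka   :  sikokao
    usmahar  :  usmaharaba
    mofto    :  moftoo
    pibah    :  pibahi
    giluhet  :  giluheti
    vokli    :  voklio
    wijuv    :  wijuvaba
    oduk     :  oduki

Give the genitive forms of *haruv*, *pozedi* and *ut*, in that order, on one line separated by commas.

haruvaba, pozedio, uti

The suffix is conditioned by the final sound: -i when the stem ends in a voiceless consonant (*pibah*, *giluhet*, *oduk*); -aba when the stem ends in a voiced consonant (*usmahar*, *wijuv*); -o when the stem ends in a vowel (*sikoka*, *mofto*, *vokli*).
*haruv*: final sound = /v/, a voiced consonant → -aba → *haruvaba*.
*pozedi* — final sound /i/ (a vowel) → -o → *pozedio*.
*ut*: final sound = /t/, a voiceless consonant → -i → *uti*.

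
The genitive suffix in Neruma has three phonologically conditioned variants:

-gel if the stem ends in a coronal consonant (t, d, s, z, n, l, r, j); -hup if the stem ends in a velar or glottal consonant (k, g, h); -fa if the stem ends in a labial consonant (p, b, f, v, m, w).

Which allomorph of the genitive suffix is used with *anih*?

*anih* — final consonant /h/ (velar/glottal) → -hup.

-hup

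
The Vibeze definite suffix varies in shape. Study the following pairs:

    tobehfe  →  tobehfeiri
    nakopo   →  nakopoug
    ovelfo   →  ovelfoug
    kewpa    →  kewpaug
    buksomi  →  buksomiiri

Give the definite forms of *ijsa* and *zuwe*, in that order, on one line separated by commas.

ijsaug, zuweiri

The alternation tracks the last vowel of the stem — -iri when the last vowel of the stem is a front vowel (*tobehfe*, *buksomi*); -ug when the last vowel of the stem is a back vowel (*nakopo*, *ovelfo*, *kewpa*).
The last vowel of *ijsa* is /a/, which is a back vowel, so the suffix is -ug, giving *ijsaug*.
*zuwe*: last vowel = /e/, a front vowel → -iri → *zuweiri*.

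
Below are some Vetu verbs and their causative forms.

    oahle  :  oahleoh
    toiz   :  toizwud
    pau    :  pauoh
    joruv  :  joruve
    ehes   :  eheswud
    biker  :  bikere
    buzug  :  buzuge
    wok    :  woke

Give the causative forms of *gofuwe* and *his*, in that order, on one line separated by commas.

gofuweoh, hiswud

The pattern is sibilance of the final sound: -wud when the stem ends in a sibilant (*toiz*, *ehes*); -e when the stem ends in a non-sibilant consonant (*joruv*, *biker*, *buzug*, *wok*); -oh when the stem ends in a vowel (*oahle*, *pau*).
Since the final sound of *gofuwe* is /e/ (a vowel), it takes -oh, giving *gofuweoh*.
*his*: final sound = /s/, a sibilant → -wud → *hiswud*.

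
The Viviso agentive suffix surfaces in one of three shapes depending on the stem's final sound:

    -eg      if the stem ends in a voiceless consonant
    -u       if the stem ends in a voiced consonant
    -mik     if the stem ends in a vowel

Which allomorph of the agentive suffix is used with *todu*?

*todu*: final sound = /u/, a vowel → -mik.

-mik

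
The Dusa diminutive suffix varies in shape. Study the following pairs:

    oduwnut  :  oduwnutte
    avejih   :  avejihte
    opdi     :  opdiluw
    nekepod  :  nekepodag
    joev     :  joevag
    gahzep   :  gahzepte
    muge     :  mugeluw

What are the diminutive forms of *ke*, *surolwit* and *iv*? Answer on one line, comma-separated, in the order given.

The suffix is conditioned by the final sound: -te when the stem ends in a voiceless consonant (*oduwnut*, *avejih*, *gahzep*); -ag when the stem ends in a voiced consonant (*nekepod*, *joev*); -luw when the stem ends in a vowel (*opdi*, *muge*).
The final sound of *ke* is /e/, which is a vowel, so the suffix is -luw, giving *keluw*.
*surolwit* — final sound /t/ (a voiceless consonant) → -te → *surolwitte*.
The final sound of *iv* is /v/, which is a voiced consonant, so the suffix is -ag, giving *ivag*.

keluw, surolwitte, ivag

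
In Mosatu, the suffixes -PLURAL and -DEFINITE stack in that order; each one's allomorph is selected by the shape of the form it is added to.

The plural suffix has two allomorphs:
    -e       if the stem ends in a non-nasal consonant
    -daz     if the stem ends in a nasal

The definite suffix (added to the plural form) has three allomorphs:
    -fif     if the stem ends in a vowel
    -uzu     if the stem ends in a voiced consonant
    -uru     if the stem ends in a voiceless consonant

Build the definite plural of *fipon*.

fipondazuzu

*fipon*: final consonant = /n/, a nasal → -daz → *fipondaz*.
Since the final sound of the plural form *fipondaz* is /z/ (a voiced consonant), it takes -uzu, giving *fipondazuzu*.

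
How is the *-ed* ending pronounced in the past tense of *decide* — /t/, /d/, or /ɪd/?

The stem *decide* ends in /t/ or /d/.
The -ed suffix is realized as /ɪd/ after /t, d/; as /t/ after other voiceless consonants; and as /d/ after other voiced sounds.
So -ed on *decide* is pronounced /ɪd/.

/ɪd/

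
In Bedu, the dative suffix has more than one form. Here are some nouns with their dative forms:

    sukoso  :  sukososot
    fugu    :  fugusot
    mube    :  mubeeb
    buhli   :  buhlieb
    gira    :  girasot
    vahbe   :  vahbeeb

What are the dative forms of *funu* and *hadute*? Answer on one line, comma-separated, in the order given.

Looking at the last vowel of each stem: -eb when the last vowel of the stem is a front vowel (*mube*, *buhli*, *vahbe*); -sot when the last vowel of the stem is a back vowel (*sukoso*, *fugu*, *gira*).
The last vowel of *funu* is /u/, which is a back vowel, so the suffix is -sot, giving *funusot*.
*hadute*: last vowel = /e/, a front vowel → -eb → *haduteeb*.

funusot, haduteeb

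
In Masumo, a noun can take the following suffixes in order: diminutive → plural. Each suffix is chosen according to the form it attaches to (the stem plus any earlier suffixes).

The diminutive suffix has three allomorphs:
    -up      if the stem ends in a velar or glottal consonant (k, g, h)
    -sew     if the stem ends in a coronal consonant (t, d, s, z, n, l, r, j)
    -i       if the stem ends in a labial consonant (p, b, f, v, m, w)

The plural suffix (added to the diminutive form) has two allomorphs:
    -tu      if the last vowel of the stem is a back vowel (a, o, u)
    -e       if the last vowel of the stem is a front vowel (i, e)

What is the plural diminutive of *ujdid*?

*ujdid*: final consonant = /d/, coronal → -sew → *ujdidsew*.
The diminutive form *ujdidsew* — last vowel /e/ (a front vowel) → -e → *ujdidsewe*.

ujdidsewe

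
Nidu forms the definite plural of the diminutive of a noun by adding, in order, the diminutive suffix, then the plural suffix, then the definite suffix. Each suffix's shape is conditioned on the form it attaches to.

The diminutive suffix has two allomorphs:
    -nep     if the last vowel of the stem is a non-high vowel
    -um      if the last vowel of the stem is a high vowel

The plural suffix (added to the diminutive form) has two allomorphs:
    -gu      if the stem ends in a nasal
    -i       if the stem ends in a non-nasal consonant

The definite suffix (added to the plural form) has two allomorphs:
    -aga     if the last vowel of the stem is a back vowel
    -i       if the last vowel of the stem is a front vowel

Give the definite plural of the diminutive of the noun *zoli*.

zoliumguaga

The last vowel of *zoli* is /i/, which is a high vowel, so the diminutive suffix is -um, giving *zolium*.
The diminutive form *zolium*: final consonant = /m/, a nasal → -gu → *zoliumgu*.
The last vowel of the plural form *zoliumgu* is /u/, which is a back vowel, so the definite suffix is -aga, giving *zoliumguaga*.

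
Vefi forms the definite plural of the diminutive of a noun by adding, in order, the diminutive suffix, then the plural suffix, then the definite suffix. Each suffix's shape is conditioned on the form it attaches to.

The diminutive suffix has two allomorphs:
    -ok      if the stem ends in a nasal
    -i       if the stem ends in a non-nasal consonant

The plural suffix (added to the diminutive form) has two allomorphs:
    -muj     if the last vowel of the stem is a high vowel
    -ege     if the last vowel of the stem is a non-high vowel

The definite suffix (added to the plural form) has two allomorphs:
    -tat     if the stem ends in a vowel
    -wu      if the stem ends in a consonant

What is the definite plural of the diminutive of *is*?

*is* — final consonant /s/ (non-nasal) → -i → *isi*.
The last vowel of the diminutive form *isi* is /i/, which is a high vowel, so the plural suffix is -muj, giving *isimuj*.
The plural form *isimuj*: final sound = /j/, a consonant → -wu → *isimujwu*.

isimujwu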